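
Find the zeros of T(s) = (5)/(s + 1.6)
Numerator is a nonzero constant (5) → Zeros: none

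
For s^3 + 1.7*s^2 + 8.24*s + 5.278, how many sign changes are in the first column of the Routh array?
Routh array:
s^3: [1, 8.24]; s^2: [1.7, 5.278]; s^1: [5.13529]; s^0: [5.278]
First column: [1, 1.7, 5.13529, 5.278]. Sign changes = 0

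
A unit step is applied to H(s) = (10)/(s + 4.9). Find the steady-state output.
FVT: lim_{t→∞} y(t) = lim_{s→0} s*Y(s) where Y(s) = H(s)/s.
= lim_{s→0} H(s) = H(0) = num(0)/den(0) = 10/4.9 = 2.041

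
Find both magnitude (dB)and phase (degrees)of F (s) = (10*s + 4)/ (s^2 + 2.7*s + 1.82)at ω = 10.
Substitute s = j*10: F(j10) = 0.222532 - 0.95734j.
|F| = 20*log₁₀(sqrt(Re²+Im²)) = -0.15 dB.
∠F = atan2(Im, Re) = -76.91°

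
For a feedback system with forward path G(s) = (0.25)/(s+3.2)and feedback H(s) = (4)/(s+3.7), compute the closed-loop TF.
Closed-loop T = G/(1+GH).
Numerator: G_num * H_den = 0.25*s + 0.925.
Denominator: G_den * H_den + G_num * H_num = (s^2 + 6.9*s + 11.84) + (1) = s^2 + 6.9*s + 12.84.
T(s) = (0.25*s + 0.925)/(s^2 + 6.9*s + 12.84)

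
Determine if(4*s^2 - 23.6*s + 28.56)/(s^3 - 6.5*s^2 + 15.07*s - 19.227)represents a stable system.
Denominator: s^3 - 6.5*s^2 + 15.07*s - 19.227 = (s - 3.9)(s^2 - 2.6*s + 4.93). Poles: 1.3 + 1.8j, 1.3 - 1.8j, 3.9. All Re(p)<0: No (unstable)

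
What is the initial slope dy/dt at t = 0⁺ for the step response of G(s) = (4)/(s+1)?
IVT: y'(0⁺) = lim_{s→∞} s²·Y(s) = lim_{s→∞} s·G(s).
deg(num) = 0, deg(den) = 1, relative degree = 1, so s·G(s) → (leading num)/(leading den) = 4/1 = 4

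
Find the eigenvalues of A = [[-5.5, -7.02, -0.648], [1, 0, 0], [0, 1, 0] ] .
Eigenvalues solve det(λI - A) = 0.
Characteristic polynomial: λ^3 + 5.5*λ^2 + 7.02*λ + 0.648 = 0.
Factor: (λ + 0.1)(λ + 1.8)(λ + 3.6) = 0.
Roots: -0.1, -1.8, -3.6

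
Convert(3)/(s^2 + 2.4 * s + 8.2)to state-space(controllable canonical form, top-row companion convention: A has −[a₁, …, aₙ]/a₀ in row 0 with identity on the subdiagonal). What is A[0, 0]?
Reachable canonical form for den = s^2 + 2.4*s + 8.2: top row of A = -[a₁,a₂,...,aₙ]/a₀, ones on the subdiagonal, zeros elsewhere.
A = [[-2.4, -8.2], [1, 0]].
A[0,0] = -2.4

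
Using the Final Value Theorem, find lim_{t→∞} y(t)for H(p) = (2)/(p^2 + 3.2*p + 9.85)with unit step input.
FVT: lim_{t→∞} y(t) = lim_{p→0} p*Y(p) where Y(p) = H(p)/p.
= lim_{p→0} H(p) = H(0) = num(0)/den(0) = 2/9.85 = 0.203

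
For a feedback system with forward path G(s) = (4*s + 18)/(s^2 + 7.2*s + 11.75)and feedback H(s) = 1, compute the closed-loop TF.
Closed-loop T = G/(1+GH).
Numerator: G_num * H_den = 4*s + 18.
Denominator: G_den * H_den + G_num * H_num = (s^2 + 7.2*s + 11.75) + (4*s + 18) = s^2 + 11.2*s + 29.75.
T(s) = (4*s + 18)/(s^2 + 11.2*s + 29.75)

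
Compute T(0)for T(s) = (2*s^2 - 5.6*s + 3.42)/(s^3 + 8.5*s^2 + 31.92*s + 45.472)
DC gain = T(0) = num(0)/den(0) = 3.42/45.472 = 0.07521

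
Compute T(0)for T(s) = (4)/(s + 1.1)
DC gain = T(0) = num(0)/den(0) = 4/1.1 = 3.636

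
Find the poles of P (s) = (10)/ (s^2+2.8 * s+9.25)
Set denominator = 0: s^2 + 2.8*s + 9.25 = 0 → Poles: -1.4 + 2.7j, -1.4 - 2.7j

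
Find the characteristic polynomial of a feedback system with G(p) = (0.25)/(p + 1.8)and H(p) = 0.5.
Characteristic poly = G_den * H_den + G_num * H_num = (p + 1.8) + (0.125) = p + 1.925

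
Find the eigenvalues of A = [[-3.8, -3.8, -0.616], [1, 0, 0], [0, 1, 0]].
Eigenvalues solve det(λI - A) = 0.
Characteristic polynomial: λ^3 + 3.8*λ^2 + 3.8*λ + 0.616 = 0.
Factor: (λ + 1.4)(λ + 2.2)(λ + 0.2) = 0.
Roots: -0.2, -1.4, -2.2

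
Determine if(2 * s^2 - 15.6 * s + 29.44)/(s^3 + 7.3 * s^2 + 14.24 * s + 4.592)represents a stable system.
Denominator: s^3 + 7.3*s^2 + 14.24*s + 4.592 = (s + 2.8)(s + 0.4)(s + 4.1). Poles: -0.4, -2.8, -4.1. All Re(p)<0: Yes (stable)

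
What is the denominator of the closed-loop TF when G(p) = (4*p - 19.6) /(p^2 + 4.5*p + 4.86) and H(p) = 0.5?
Characteristic poly = G_den * H_den + G_num * H_num = (p^2 + 4.5*p + 4.86) + (2*p - 9.8) = p^2 + 6.5*p - 4.94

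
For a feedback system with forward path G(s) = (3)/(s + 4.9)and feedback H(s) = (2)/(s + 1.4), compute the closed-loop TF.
Closed-loop T = G/(1+GH).
Numerator: G_num * H_den = 3*s + 4.2.
Denominator: G_den * H_den + G_num * H_num = (s^2 + 6.3*s + 6.86) + (6) = s^2 + 6.3*s + 12.86.
T(s) = (3*s + 4.2)/(s^2 + 6.3*s + 12.86)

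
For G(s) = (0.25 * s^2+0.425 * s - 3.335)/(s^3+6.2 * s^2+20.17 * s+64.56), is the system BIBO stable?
Denominator: s^3 + 6.2*s^2 + 20.17*s + 64.56 = (s + 4.8)(s^2 + 1.4*s + 13.45). Poles: -0.7 + 3.6j, -0.7 - 3.6j, -4.8. All Re(p)<0: Yes (stable)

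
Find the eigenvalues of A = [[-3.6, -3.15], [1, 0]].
Eigenvalues solve det(λI - A) = 0.
Characteristic polynomial: λ^2 + 3.6*λ + 3.15 = 0.
Factor: (λ + 1.5)(λ + 2.1) = 0.
Roots: -1.5, -2.1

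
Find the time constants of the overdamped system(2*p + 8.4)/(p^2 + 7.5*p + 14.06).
Overdamped: real poles at -3.7, -3.8. τ = -1/pole → τ₁ = 0.2703, τ₂ = 0.2632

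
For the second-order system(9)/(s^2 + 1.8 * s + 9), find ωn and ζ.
Standard form: ωn²/(s²+2ζωn·s+ωn²).
const=9=ωn² → ωn=3, s coeff=1.8=2ζωn → ζ=0.3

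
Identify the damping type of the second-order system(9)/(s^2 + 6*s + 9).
Standard form: ωn²/(s²+2ζωn·s+ωn²) gives ωn=3, ζ=1.
Critically damped (ζ = 1)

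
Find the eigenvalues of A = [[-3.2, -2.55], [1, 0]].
Eigenvalues solve det(λI - A) = 0.
Characteristic polynomial: λ^2 + 3.2*λ + 2.55 = 0.
Factor: (λ + 1.7)(λ + 1.5) = 0.
Roots: -1.5, -1.7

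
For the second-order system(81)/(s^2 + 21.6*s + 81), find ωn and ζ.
Standard form: ωn²/(s²+2ζωn·s+ωn²).
const=81=ωn² → ωn=9, s coeff=21.6=2ζωn → ζ=1.2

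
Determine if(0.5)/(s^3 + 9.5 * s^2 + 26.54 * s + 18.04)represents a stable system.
Denominator: s^3 + 9.5*s^2 + 26.54*s + 18.04 = (s + 1)(s + 4.4)(s + 4.1). Poles: -1, -4.1, -4.4. All Re(p)<0: Yes (stable)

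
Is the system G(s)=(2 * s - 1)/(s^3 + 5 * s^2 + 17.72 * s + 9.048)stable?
Denominator: s^3 + 5*s^2 + 17.72*s + 9.048 = (s + 0.6)(s^2 + 4.4*s + 15.08). Poles: -0.6, -2.2 + 3.2j, -2.2 - 3.2j. All Re(p)<0: Yes (stable)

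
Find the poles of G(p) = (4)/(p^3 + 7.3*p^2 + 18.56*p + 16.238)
Set denominator = 0: p^3 + 7.3*p^2 + 18.56*p + 16.238 = (p + 2.3)(p^2 + 5*p + 7.06) = 0 → Poles: -2.3, -2.5 + 0.9j, -2.5 - 0.9j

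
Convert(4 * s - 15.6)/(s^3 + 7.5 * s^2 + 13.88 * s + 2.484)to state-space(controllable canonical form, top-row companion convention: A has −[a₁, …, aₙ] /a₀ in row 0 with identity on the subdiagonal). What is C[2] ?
Reachable canonical form: C = numerator coefficients (right-aligned, zero-padded to length n).
num = 4*s - 15.6, C = [[0, 4, -15.6]].
C[2] = -15.6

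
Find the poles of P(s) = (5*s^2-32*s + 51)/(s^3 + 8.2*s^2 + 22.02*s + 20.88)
Set denominator = 0: s^3 + 8.2*s^2 + 22.02*s + 20.88 = (s + 4)(s^2 + 4.2*s + 5.22) = 0 → Poles: -2.1 + 0.9j, -2.1 - 0.9j, -4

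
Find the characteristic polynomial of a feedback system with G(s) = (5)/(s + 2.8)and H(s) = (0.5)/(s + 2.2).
Characteristic poly = G_den * H_den + G_num * H_num = (s^2 + 5*s + 6.16) + (2.5) = s^2 + 5*s + 8.66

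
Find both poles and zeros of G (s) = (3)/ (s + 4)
Set denominator = 0: s + 4 = 0 → Poles: -4
Numerator is a nonzero constant (3) → Zeros: none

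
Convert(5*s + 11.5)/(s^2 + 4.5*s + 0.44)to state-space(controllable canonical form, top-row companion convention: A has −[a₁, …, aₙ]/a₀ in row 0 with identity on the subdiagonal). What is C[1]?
Reachable canonical form: C = numerator coefficients (right-aligned, zero-padded to length n).
num = 5*s + 11.5, C = [[5, 11.5]].
C[1] = 11.5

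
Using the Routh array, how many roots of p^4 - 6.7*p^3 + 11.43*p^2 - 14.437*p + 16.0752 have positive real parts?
Routh array:
p^4: [1, 11.43, 16.0752]; p^3: [-6.7, -14.437]; p^2: [9.27522, 16.0752]; p^1: [-2.82501]; p^0: [16.0752]
First column: [1, -6.7, 9.27522, -2.82501, 16.0752]. Sign changes = RHP roots = 4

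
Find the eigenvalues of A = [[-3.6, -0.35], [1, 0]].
Eigenvalues solve det(λI - A) = 0.
Characteristic polynomial: λ^2 + 3.6*λ + 0.35 = 0.
Factor: (λ + 3.5)(λ + 0.1) = 0.
Roots: -0.1, -3.5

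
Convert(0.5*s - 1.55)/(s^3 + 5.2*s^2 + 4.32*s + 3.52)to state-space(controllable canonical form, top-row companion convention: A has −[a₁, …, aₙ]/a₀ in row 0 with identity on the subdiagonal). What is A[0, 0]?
Reachable canonical form for den = s^3 + 5.2*s^2 + 4.32*s + 3.52: top row of A = -[a₁,a₂,...,aₙ]/a₀, ones on the subdiagonal, zeros elsewhere.
A = [[-5.2, -4.32, -3.52], [1, 0, 0], [0, 1, 0]].
A[0,0] = -5.2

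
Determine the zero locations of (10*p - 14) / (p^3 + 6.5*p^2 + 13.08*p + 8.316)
Set numerator = 0: 10*p - 14 = 0 → Zeros: 1.4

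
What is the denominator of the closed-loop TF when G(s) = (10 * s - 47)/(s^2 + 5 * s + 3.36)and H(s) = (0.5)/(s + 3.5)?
Characteristic poly = G_den * H_den + G_num * H_num = (s^3 + 8.5*s^2 + 20.86*s + 11.76) + (5*s - 23.5) = s^3 + 8.5*s^2 + 25.86*s - 11.74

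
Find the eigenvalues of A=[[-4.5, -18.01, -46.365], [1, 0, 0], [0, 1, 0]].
Eigenvalues solve det(λI - A) = 0.
Characteristic polynomial: λ^3 + 4.5*λ^2 + 18.01*λ + 46.365 = 0.
Factor: (λ + 3.3)(λ^2 + 1.2*λ + 14.05) = 0.
Roots: -0.6 + 3.7j, -0.6 - 3.7j, -3.3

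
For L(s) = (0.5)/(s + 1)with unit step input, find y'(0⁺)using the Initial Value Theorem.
IVT: y'(0⁺) = lim_{s→∞} s²·Y(s) = lim_{s→∞} s·L(s).
deg(num) = 0, deg(den) = 1, relative degree = 1, so s·L(s) → (leading num)/(leading den) = 0.5/1 = 0.5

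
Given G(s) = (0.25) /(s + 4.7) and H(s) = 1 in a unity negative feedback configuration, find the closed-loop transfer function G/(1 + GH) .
Closed-loop T = G/(1+GH).
Numerator: G_num * H_den = 0.25.
Denominator: G_den * H_den + G_num * H_num = (s + 4.7) + (0.25) = s + 4.95.
T(s) = (0.25)/(s + 4.95)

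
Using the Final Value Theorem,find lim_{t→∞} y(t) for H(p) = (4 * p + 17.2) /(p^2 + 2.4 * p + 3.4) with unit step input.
FVT: lim_{t→∞} y(t) = lim_{p→0} p*Y(p) where Y(p) = H(p)/p.
= lim_{p→0} H(p) = H(0) = num(0)/den(0) = 17.2/3.4 = 5.059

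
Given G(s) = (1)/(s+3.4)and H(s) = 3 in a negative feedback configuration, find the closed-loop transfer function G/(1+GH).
Closed-loop T = G/(1+GH).
Numerator: G_num * H_den = 1.
Denominator: G_den * H_den + G_num * H_num = (s + 3.4) + (3) = s + 6.4.
T(s) = (1)/(s + 6.4)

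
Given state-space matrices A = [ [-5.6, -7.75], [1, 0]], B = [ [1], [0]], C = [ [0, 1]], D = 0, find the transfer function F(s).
F(s) = C(sI - A)⁻¹B + D.
Characteristic polynomial det(sI - A) = s^2 + 5.6*s + 7.75.
Numerator from C·adj(sI-A)·B + D·det(sI-A) = 1.
F(s) = (1)/(s^2 + 5.6*s + 7.75)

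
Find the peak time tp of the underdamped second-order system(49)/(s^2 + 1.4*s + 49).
Standard form: ωn²/(s²+2ζωn·s+ωn²) → ωn = 7, ζ = 0.1.
ωd = ωn·√(1-ζ²) = 7·√(1-0.1²) = 6.965.
tp = π/ωd = π/6.965 = 0.4511 s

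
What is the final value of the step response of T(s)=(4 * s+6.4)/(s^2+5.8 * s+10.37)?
FVT: lim_{t→∞} y(t) = lim_{s→0} s*Y(s) where Y(s) = T(s)/s.
= lim_{s→0} T(s) = T(0) = num(0)/den(0) = 6.4/10.37 = 0.6172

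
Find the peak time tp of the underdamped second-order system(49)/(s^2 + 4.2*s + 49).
Standard form: ωn²/(s²+2ζωn·s+ωn²) → ωn = 7, ζ = 0.3.
ωd = ωn·√(1-ζ²) = 7·√(1-0.3²) = 6.678.
tp = π/ωd = π/6.678 = 0.4705 s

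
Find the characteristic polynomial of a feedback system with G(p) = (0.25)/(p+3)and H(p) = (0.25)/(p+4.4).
Characteristic poly = G_den * H_den + G_num * H_num = (p^2 + 7.4*p + 13.2) + (0.0625) = p^2 + 7.4*p + 13.2625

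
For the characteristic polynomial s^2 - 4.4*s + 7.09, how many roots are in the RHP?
Poles: 2.2 + 1.5j, 2.2 - 1.5j. RHP poles (Re>0): 2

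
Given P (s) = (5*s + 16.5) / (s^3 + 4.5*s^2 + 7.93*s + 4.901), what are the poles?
Set denominator = 0: s^3 + 4.5*s^2 + 7.93*s + 4.901 = (s + 1.3)(s^2 + 3.2*s + 3.77) = 0 → Poles: -1.3, -1.6 + 1.1j, -1.6 - 1.1j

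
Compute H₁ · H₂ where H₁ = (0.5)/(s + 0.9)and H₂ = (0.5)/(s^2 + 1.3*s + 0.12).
Series: H = H₁ · H₂ = (n₁·n₂)/(d₁·d₂).
Num: n₁·n₂ = 0.25. Den: d₁·d₂ = s^3 + 2.2*s^2 + 1.29*s + 0.108.
H(s) = (0.25)/(s^3 + 2.2*s^2 + 1.29*s + 0.108)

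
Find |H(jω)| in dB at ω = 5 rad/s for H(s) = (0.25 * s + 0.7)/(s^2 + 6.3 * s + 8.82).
Substitute s = j*5: H(j5) = 0.0223669 - 0.033711j.
|H(j5)| = sqrt(Re² + Im²) = 0.04046.
20*log₁₀(0.04046) = -27.86 dB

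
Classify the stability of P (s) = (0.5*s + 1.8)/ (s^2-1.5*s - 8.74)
Denominator: s^2 - 1.5*s - 8.74 = (s - 3.8)(s + 2.3). Poles: -2.3, 3.8. Unstable (1 pole(s) in RHP)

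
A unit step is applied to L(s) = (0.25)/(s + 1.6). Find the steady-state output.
FVT: lim_{t→∞} y(t) = lim_{s→0} s*Y(s) where Y(s) = L(s)/s.
= lim_{s→0} L(s) = L(0) = num(0)/den(0) = 0.25/1.6 = 0.1562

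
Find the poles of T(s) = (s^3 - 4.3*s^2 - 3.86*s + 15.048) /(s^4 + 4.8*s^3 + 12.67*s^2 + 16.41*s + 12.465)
Set denominator = 0: s^4 + 4.8*s^3 + 12.67*s^2 + 16.41*s + 12.465 = (s^2 + 3*s + 4.5)(s^2 + 1.8*s + 2.77) = 0 → Poles: -0.9 + 1.4j, -0.9 - 1.4j, -1.5 + 1.5j, -1.5 - 1.5j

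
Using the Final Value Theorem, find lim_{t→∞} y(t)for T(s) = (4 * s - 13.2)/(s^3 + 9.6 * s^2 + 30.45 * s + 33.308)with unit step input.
FVT: lim_{t→∞} y(t) = lim_{s→0} s*Y(s) where Y(s) = T(s)/s.
= lim_{s→0} T(s) = T(0) = num(0)/den(0) = -13.2/33.308 = -0.3963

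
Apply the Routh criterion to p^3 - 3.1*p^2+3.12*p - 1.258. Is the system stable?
Routh array:
p^3: [1, 3.12]; p^2: [-3.1, -1.258]; p^1: [2.71419]; p^0: [-1.258]
First column: [1, -3.1, 2.71419, -1.258]. Sign changes = 3.
No, unstable (3 RHP root(s))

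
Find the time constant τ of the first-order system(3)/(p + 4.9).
First-order system: τ = -1/pole. Pole = -4.9. τ = -1/(-4.9) = 0.2041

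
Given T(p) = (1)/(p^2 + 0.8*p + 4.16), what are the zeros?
Numerator is a nonzero constant (1) → Zeros: none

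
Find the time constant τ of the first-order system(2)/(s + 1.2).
First-order system: τ = -1/pole. Pole = -1.2. τ = -1/(-1.2) = 0.8333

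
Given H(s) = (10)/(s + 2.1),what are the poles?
Set denominator = 0: s + 2.1 = 0 → Poles: -2.1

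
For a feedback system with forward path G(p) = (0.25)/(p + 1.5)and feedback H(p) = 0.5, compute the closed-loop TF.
Closed-loop T = G/(1+GH).
Numerator: G_num * H_den = 0.25.
Denominator: G_den * H_den + G_num * H_num = (p + 1.5) + (0.125) = p + 1.625.
T(p) = (0.25)/(p + 1.625)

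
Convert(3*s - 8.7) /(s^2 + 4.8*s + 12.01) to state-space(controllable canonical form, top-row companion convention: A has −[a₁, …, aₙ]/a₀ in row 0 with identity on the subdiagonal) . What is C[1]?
Reachable canonical form: C = numerator coefficients (right-aligned, zero-padded to length n).
num = 3*s - 8.7, C = [[3, -8.7]].
C[1] = -8.7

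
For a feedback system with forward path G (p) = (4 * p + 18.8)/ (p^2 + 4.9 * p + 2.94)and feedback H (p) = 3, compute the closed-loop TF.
Closed-loop T = G/(1+GH).
Numerator: G_num * H_den = 4*p + 18.8.
Denominator: G_den * H_den + G_num * H_num = (p^2 + 4.9*p + 2.94) + (12*p + 56.4) = p^2 + 16.9*p + 59.34.
T(p) = (4*p + 18.8)/(p^2 + 16.9*p + 59.34)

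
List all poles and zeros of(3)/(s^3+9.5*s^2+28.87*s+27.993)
Set denominator = 0: s^3 + 9.5*s^2 + 28.87*s + 27.993 = (s + 3.1)(s + 2.1)(s + 4.3) = 0 → Poles: -2.1, -3.1, -4.3
Numerator is a nonzero constant (3) → Zeros: none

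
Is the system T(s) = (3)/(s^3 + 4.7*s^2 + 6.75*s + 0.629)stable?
Denominator: s^3 + 4.7*s^2 + 6.75*s + 0.629 = (s + 0.1)(s^2 + 4.6*s + 6.29). Poles: -0.1, -2.3 + 1j, -2.3 - 1j. All Re(p)<0: Yes (stable)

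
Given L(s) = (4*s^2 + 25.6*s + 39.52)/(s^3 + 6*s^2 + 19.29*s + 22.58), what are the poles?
Set denominator = 0: s^3 + 6*s^2 + 19.29*s + 22.58 = (s + 2)(s^2 + 4*s + 11.29) = 0 → Poles: -2, -2 + 2.7j, -2 - 2.7j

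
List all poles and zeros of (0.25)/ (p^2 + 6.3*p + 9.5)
Set denominator = 0: p^2 + 6.3*p + 9.5 = (p + 2.5)(p + 3.8) = 0 → Poles: -2.5, -3.8
Numerator is a nonzero constant (0.25) → Zeros: none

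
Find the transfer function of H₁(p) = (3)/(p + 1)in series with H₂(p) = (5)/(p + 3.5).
Series: H = H₁ · H₂ = (n₁·n₂)/(d₁·d₂).
Num: n₁·n₂ = 15. Den: d₁·d₂ = p^2 + 4.5*p + 3.5.
H(p) = (15)/(p^2 + 4.5*p + 3.5)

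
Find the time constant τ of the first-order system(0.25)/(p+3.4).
First-order system: τ = -1/pole. Pole = -3.4. τ = -1/(-3.4) = 0.2941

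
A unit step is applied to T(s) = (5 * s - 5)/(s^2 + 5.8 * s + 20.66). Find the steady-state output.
FVT: lim_{t→∞} y(t) = lim_{s→0} s*Y(s) where Y(s) = T(s)/s.
= lim_{s→0} T(s) = T(0) = num(0)/den(0) = -5/20.66 = -0.242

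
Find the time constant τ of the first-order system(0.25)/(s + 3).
First-order system: τ = -1/pole. Pole = -3. τ = -1/(-3) = 0.3333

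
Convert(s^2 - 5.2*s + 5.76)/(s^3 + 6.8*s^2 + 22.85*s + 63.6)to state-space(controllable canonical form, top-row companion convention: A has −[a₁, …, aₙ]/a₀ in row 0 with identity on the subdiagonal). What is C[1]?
Reachable canonical form: C = numerator coefficients (right-aligned, zero-padded to length n).
num = s^2 - 5.2*s + 5.76, C = [[1, -5.2, 5.76]].
C[1] = -5.2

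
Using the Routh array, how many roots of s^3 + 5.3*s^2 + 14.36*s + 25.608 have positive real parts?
Routh array:
s^3: [1, 14.36]; s^2: [5.3, 25.608]; s^1: [9.5283]; s^0: [25.608]
First column: [1, 5.3, 9.5283, 25.608]. Sign changes = RHP roots = 0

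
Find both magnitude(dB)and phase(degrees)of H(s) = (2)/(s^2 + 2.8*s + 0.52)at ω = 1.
Substitute s = j*1: H(j1) = -0.118953 - 0.693894j.
|H| = 20*log₁₀(sqrt(Re²+Im²)) = -3.05 dB.
∠H = atan2(Im, Re) = -99.73°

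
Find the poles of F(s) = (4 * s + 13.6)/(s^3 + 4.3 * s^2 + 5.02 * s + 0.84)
Set denominator = 0: s^3 + 4.3*s^2 + 5.02*s + 0.84 = (s + 0.2)(s + 2)(s + 2.1) = 0 → Poles: -0.2, -2, -2.1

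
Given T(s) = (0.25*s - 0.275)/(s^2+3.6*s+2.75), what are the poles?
Set denominator = 0: s^2 + 3.6*s + 2.75 = (s + 2.5)(s + 1.1) = 0 → Poles: -1.1, -2.5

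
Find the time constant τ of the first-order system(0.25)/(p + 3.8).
First-order system: τ = -1/pole. Pole = -3.8. τ = -1/(-3.8) = 0.2632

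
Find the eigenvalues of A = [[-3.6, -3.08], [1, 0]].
Eigenvalues solve det(λI - A) = 0.
Characteristic polynomial: λ^2 + 3.6*λ + 3.08 = 0.
Factor: (λ + 2.2)(λ + 1.4) = 0.
Roots: -1.4, -2.2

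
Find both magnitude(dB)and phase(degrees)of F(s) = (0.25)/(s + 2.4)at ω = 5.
Substitute s = j*5: F(j5) = 0.0195059 - 0.0406372j.
|F| = 20*log₁₀(sqrt(Re²+Im²)) = -26.92 dB.
∠F = atan2(Im, Re) = -64.36°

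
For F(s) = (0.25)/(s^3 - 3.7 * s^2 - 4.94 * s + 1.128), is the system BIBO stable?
Denominator: s^3 - 3.7*s^2 - 4.94*s + 1.128 = (s - 0.2)(s + 1.2)(s - 4.7). Poles: -1.2, 0.2, 4.7. All Re(p)<0: No (unstable)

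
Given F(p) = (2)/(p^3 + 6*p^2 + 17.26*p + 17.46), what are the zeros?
Numerator is a nonzero constant (2) → Zeros: none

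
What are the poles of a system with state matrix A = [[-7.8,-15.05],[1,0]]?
Eigenvalues solve det(λI - A) = 0.
Characteristic polynomial: λ^2 + 7.8*λ + 15.05 = 0.
Factor: (λ + 3.5)(λ + 4.3) = 0.
Roots: -3.5, -4.3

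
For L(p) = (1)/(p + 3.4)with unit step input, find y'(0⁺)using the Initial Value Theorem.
IVT: y'(0⁺) = lim_{p→∞} p²·Y(p) = lim_{p→∞} p·L(p).
deg(num) = 0, deg(den) = 1, relative degree = 1, so p·L(p) → (leading num)/(leading den) = 1/1 = 1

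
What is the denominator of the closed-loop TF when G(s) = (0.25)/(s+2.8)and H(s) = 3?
Characteristic poly = G_den * H_den + G_num * H_num = (s + 2.8) + (0.75) = s + 3.55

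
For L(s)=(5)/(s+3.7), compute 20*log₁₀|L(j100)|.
Substitute s = j*100: L(j100) = 0.00184747 - 0.0499316j.
|L(j100)| = sqrt(Re² + Im²) = 0.04997.
20*log₁₀(0.04997) = -26.03 dB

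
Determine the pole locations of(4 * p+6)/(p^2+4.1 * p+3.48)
Set denominator = 0: p^2 + 4.1*p + 3.48 = (p + 2.9)(p + 1.2) = 0 → Poles: -1.2, -2.9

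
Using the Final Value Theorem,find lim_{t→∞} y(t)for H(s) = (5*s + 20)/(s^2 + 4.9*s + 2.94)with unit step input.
FVT: lim_{t→∞} y(t) = lim_{s→0} s*Y(s) where Y(s) = H(s)/s.
= lim_{s→0} H(s) = H(0) = num(0)/den(0) = 20/2.94 = 6.803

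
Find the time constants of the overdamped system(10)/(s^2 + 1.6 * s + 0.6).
Overdamped: real poles at -1, -0.6. τ = -1/pole → τ₁ = 1, τ₂ = 1.667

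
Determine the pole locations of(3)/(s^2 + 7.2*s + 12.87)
Set denominator = 0: s^2 + 7.2*s + 12.87 = (s + 3.3)(s + 3.9) = 0 → Poles: -3.3, -3.9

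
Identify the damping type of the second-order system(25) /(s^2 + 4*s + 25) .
Standard form: ωn²/(s²+2ζωn·s+ωn²) gives ωn=5, ζ=0.4.
Underdamped (ζ = 0.4 < 1)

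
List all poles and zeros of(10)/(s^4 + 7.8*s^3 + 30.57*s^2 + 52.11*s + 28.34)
Set denominator = 0: s^4 + 7.8*s^3 + 30.57*s^2 + 52.11*s + 28.34 = (s + 1)(s + 2)(s^2 + 4.8*s + 14.17) = 0 → Poles: -1, -2, -2.4 + 2.9j, -2.4 - 2.9j
Numerator is a nonzero constant (10) → Zeros: none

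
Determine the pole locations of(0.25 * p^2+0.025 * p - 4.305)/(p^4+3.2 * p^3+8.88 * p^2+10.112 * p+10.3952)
Set denominator = 0: p^4 + 3.2*p^3 + 8.88*p^2 + 10.112*p + 10.3952 = (p^2 + 1.2*p + 2.92)(p^2 + 2*p + 3.56) = 0 → Poles: -0.6 + 1.6j, -0.6 - 1.6j, -1 + 1.6j, -1 - 1.6j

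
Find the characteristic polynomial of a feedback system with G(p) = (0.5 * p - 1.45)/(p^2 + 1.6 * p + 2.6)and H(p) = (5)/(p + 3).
Characteristic poly = G_den * H_den + G_num * H_num = (p^3 + 4.6*p^2 + 7.4*p + 7.8) + (2.5*p - 7.25) = p^3 + 4.6*p^2 + 9.9*p + 0.55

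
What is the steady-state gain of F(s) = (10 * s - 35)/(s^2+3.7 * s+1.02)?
DC gain = F(0) = num(0)/den(0) = -35/1.02 = -34.31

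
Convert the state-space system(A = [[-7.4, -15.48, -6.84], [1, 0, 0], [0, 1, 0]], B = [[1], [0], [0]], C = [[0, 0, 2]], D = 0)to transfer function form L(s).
L(s) = C(sI - A)⁻¹B + D.
Characteristic polynomial det(sI - A) = s^3 + 7.4*s^2 + 15.48*s + 6.84.
Numerator from C·adj(sI-A)·B + D·det(sI-A) = 2.
L(s) = (2)/(s^3 + 7.4*s^2 + 15.48*s + 6.84)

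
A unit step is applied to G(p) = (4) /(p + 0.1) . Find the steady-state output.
FVT: lim_{t→∞} y(t) = lim_{p→0} p*Y(p) where Y(p) = G(p)/p.
= lim_{p→0} G(p) = G(0) = num(0)/den(0) = 4/0.1 = 40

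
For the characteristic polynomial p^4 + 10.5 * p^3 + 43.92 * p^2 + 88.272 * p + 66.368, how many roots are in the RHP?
p^4 + 10.5*p^3 + 43.92*p^2 + 88.272*p + 66.368 = (p + 4)(p + 1.7)(p^2 + 4.8*p + 9.76). Poles: -1.7, -2.4 + 2j, -2.4 - 2j, -4. RHP poles (Re>0): 0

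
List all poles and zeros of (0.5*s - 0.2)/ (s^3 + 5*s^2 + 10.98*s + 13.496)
Set denominator = 0: s^3 + 5*s^2 + 10.98*s + 13.496 = (s + 2.8)(s^2 + 2.2*s + 4.82) = 0 → Poles: -1.1 + 1.9j, -1.1 - 1.9j, -2.8
Set numerator = 0: 0.5*s - 0.2 = 0 → Zeros: 0.4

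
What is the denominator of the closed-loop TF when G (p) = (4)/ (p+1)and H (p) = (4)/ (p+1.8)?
Characteristic poly = G_den * H_den + G_num * H_num = (p^2 + 2.8*p + 1.8) + (16) = p^2 + 2.8*p + 17.8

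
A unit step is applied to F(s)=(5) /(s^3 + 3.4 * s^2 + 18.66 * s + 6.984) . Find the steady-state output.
FVT: lim_{t→∞} y(t) = lim_{s→0} s*Y(s) where Y(s) = F(s)/s.
= lim_{s→0} F(s) = F(0) = num(0)/den(0) = 5/6.984 = 0.7159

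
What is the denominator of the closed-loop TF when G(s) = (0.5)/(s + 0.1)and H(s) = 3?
Characteristic poly = G_den * H_den + G_num * H_num = (s + 0.1) + (1.5) = s + 1.6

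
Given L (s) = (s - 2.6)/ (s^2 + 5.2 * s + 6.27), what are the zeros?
Set numerator = 0: s - 2.6 = 0 → Zeros: 2.6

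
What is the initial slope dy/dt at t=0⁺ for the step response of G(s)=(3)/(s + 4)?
IVT: y'(0⁺) = lim_{s→∞} s²·Y(s) = lim_{s→∞} s·G(s).
deg(num) = 0, deg(den) = 1, relative degree = 1, so s·G(s) → (leading num)/(leading den) = 3/1 = 3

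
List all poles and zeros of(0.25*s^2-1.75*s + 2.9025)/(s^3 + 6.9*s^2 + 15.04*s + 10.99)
Set denominator = 0: s^3 + 6.9*s^2 + 15.04*s + 10.99 = (s + 3.5)(s^2 + 3.4*s + 3.14) = 0 → Poles: -1.7 + 0.5j, -1.7 - 0.5j, -3.5
Set numerator = 0: 0.25*s^2 - 1.75*s + 2.9025 = 0.25*(s - 4.3)(s - 2.7) = 0 → Zeros: 2.7, 4.3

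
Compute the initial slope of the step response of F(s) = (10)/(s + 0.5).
IVT: y'(0⁺) = lim_{s→∞} s²·Y(s) = lim_{s→∞} s·F(s).
deg(num) = 0, deg(den) = 1, relative degree = 1, so s·F(s) → (leading num)/(leading den) = 10/1 = 10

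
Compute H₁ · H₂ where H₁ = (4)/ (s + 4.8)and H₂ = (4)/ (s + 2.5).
Series: H = H₁ · H₂ = (n₁·n₂)/(d₁·d₂).
Num: n₁·n₂ = 16. Den: d₁·d₂ = s^2 + 7.3*s + 12.
H(s) = (16)/(s^2 + 7.3*s + 12)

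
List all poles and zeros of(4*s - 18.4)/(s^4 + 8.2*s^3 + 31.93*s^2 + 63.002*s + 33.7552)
Set denominator = 0: s^4 + 8.2*s^3 + 31.93*s^2 + 63.002*s + 33.7552 = (s + 0.8)(s + 3.4)(s^2 + 4*s + 12.41) = 0 → Poles: -0.8, -2 + 2.9j, -2 - 2.9j, -3.4
Set numerator = 0: 4*s - 18.4 = 0 → Zeros: 4.6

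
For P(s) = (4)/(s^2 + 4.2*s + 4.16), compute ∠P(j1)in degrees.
Substitute s = j*1: P(j1) = 0.457547 - 0.608132j.
∠P(j1) = atan2(Im, Re) = atan2(-0.608132, 0.457547) = -53.04°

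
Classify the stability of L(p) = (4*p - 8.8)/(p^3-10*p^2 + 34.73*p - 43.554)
Denominator: p^3 - 10*p^2 + 34.73*p - 43.554 = (p - 4.2)(p^2 - 5.8*p + 10.37). Poles: 2.9 + 1.4j, 2.9 - 1.4j, 4.2. Unstable (3 pole(s) in RHP)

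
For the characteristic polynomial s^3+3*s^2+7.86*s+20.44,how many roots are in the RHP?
s^3 + 3*s^2 + 7.86*s + 20.44 = (s + 2.8)(s^2 + 0.2*s + 7.3). Poles: -0.1 + 2.7j, -0.1 - 2.7j, -2.8. RHP poles (Re>0): 0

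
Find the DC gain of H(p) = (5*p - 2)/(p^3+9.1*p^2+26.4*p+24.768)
DC gain = H(0) = num(0)/den(0) = -2/24.768 = -0.08075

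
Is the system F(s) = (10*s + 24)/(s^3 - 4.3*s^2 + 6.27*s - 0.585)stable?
Denominator: s^3 - 4.3*s^2 + 6.27*s - 0.585 = (s - 0.1)(s^2 - 4.2*s + 5.85). Poles: 0.1, 2.1 + 1.2j, 2.1 - 1.2j. All Re(p)<0: No (unstable)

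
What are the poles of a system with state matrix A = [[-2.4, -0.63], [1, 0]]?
Eigenvalues solve det(λI - A) = 0.
Characteristic polynomial: λ^2 + 2.4*λ + 0.63 = 0.
Factor: (λ + 2.1)(λ + 0.3) = 0.
Roots: -0.3, -2.1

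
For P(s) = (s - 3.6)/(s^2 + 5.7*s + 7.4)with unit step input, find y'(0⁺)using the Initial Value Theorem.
IVT: y'(0⁺) = lim_{s→∞} s²·Y(s) = lim_{s→∞} s·P(s).
deg(num) = 1, deg(den) = 2, relative degree = 1, so s·P(s) → (leading num)/(leading den) = 1/1 = 1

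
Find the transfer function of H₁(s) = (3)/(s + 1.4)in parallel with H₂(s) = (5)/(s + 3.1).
Parallel: H = H₁ + H₂ = (n₁·d₂ + n₂·d₁)/(d₁·d₂).
n₁·d₂ = 3*s + 9.3. n₂·d₁ = 5*s + 7. Sum = 8*s + 16.3. d₁·d₂ = s^2 + 4.5*s + 4.34.
H(s) = (8*s + 16.3)/(s^2 + 4.5*s + 4.34)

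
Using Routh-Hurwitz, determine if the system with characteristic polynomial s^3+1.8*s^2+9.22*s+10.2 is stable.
Routh array:
s^3: [1, 9.22]; s^2: [1.8, 10.2]; s^1: [3.55333]; s^0: [10.2]
First column: [1, 1.8, 3.55333, 10.2]. Sign changes = 0.
Yes, stable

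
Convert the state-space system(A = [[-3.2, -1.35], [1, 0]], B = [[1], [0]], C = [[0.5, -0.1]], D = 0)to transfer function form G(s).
G(s) = C(sI - A)⁻¹B + D.
Characteristic polynomial det(sI - A) = s^2 + 3.2*s + 1.35.
Numerator from C·adj(sI-A)·B + D·det(sI-A) = 0.5*s - 0.1.
G(s) = (0.5*s - 0.1)/(s^2 + 3.2*s + 1.35)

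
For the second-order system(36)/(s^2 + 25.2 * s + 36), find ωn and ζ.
Standard form: ωn²/(s²+2ζωn·s+ωn²).
const=36=ωn² → ωn=6, s coeff=25.2=2ζωn → ζ=2.1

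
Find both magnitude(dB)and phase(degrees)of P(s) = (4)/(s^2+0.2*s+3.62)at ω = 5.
Substitute s = j*5: P(j5) = -0.186682 - 0.00873163j.
|P| = 20*log₁₀(sqrt(Re²+Im²)) = -14.57 dB.
∠P = atan2(Im, Re) = -177.32°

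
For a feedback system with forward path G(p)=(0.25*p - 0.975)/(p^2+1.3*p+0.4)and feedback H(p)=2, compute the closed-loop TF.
Closed-loop T = G/(1+GH).
Numerator: G_num * H_den = 0.25*p - 0.975.
Denominator: G_den * H_den + G_num * H_num = (p^2 + 1.3*p + 0.4) + (0.5*p - 1.95) = p^2 + 1.8*p - 1.55.
T(p) = (0.25*p - 0.975)/(p^2 + 1.8*p - 1.55)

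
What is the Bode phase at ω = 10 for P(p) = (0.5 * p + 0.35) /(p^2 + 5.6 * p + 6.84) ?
Substitute p = j*10: P(j10) = 0.0209394 - 0.0410841j.
∠P(j10) = atan2(Im, Re) = atan2(-0.0410841, 0.0209394) = -62.99°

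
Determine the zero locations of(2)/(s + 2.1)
Numerator is a nonzero constant (2) → Zeros: none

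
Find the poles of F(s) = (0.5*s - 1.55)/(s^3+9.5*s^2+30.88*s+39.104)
Set denominator = 0: s^3 + 9.5*s^2 + 30.88*s + 39.104 = (s + 4.7)(s^2 + 4.8*s + 8.32) = 0 → Poles: -2.4 + 1.6j, -2.4 - 1.6j, -4.7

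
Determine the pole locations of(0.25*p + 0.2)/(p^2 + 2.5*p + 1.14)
Set denominator = 0: p^2 + 2.5*p + 1.14 = (p + 1.9)(p + 0.6) = 0 → Poles: -0.6, -1.9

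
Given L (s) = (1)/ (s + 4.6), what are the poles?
Set denominator = 0: s + 4.6 = 0 → Poles: -4.6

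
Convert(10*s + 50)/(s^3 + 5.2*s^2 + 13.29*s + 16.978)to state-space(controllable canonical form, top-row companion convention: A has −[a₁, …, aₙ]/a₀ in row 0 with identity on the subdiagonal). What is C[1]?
Reachable canonical form: C = numerator coefficients (right-aligned, zero-padded to length n).
num = 10*s + 50, C = [[0, 10, 50]].
C[1] = 10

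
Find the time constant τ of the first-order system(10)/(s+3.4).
First-order system: τ = -1/pole. Pole = -3.4. τ = -1/(-3.4) = 0.2941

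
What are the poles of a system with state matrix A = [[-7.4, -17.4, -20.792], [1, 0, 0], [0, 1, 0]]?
Eigenvalues solve det(λI - A) = 0.
Characteristic polynomial: λ^3 + 7.4*λ^2 + 17.4*λ + 20.792 = 0.
Factor: (λ + 4.6)(λ^2 + 2.8*λ + 4.52) = 0.
Roots: -1.4 + 1.6j, -1.4 - 1.6j, -4.6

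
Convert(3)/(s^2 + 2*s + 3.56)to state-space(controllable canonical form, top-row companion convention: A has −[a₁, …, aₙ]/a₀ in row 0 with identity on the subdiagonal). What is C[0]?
Reachable canonical form: C = numerator coefficients (right-aligned, zero-padded to length n).
num = 3, C = [[0, 3]].
C[0] = 0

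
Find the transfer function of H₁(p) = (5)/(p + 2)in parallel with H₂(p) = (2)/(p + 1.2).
Parallel: H = H₁ + H₂ = (n₁·d₂ + n₂·d₁)/(d₁·d₂).
n₁·d₂ = 5*p + 6. n₂·d₁ = 2*p + 4. Sum = 7*p + 10. d₁·d₂ = p^2 + 3.2*p + 2.4.
H(p) = (7*p + 10)/(p^2 + 3.2*p + 2.4)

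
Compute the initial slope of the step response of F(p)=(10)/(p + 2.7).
IVT: y'(0⁺) = lim_{p→∞} p²·Y(p) = lim_{p→∞} p·F(p).
deg(num) = 0, deg(den) = 1, relative degree = 1, so p·F(p) → (leading num)/(leading den) = 10/1 = 10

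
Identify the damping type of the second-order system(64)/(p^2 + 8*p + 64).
Standard form: ωn²/(p²+2ζωn·p+ωn²) gives ωn=8, ζ=0.5.
Underdamped (ζ = 0.5 < 1)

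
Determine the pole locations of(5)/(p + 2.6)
Set denominator = 0: p + 2.6 = 0 → Poles: -2.6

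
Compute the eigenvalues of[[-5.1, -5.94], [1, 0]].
Eigenvalues solve det(λI - A) = 0.
Characteristic polynomial: λ^2 + 5.1*λ + 5.94 = 0.
Factor: (λ + 3.3)(λ + 1.8) = 0.
Roots: -1.8, -3.3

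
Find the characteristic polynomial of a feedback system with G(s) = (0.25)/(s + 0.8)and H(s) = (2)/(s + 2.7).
Characteristic poly = G_den * H_den + G_num * H_num = (s^2 + 3.5*s + 2.16) + (0.5) = s^2 + 3.5*s + 2.66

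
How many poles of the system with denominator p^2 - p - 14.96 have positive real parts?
p^2 - p - 14.96 = (p - 4.4)(p + 3.4). Poles: -3.4, 4.4. RHP poles (Re>0): 1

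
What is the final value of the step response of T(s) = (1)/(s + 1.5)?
FVT: lim_{t→∞} y(t) = lim_{s→0} s*Y(s) where Y(s) = T(s)/s.
= lim_{s→0} T(s) = T(0) = num(0)/den(0) = 1/1.5 = 0.6667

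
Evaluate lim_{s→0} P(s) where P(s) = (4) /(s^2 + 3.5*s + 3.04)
DC gain = P(0) = num(0)/den(0) = 4/3.04 = 1.316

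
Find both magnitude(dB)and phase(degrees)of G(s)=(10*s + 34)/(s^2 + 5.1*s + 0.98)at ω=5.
Substitute s = j*5: G(j5) = 0.373465 - 1.68512j.
|G| = 20*log₁₀(sqrt(Re²+Im²)) = 4.74 dB.
∠G = atan2(Im, Re) = -77.50°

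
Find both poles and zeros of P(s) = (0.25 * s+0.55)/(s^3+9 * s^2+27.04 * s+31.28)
Set denominator = 0: s^3 + 9*s^2 + 27.04*s + 31.28 = (s + 4.6)(s^2 + 4.4*s + 6.8) = 0 → Poles: -2.2 + 1.4j, -2.2 - 1.4j, -4.6
Set numerator = 0: 0.25*s + 0.55 = 0 → Zeros: -2.2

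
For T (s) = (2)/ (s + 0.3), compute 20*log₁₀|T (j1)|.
Substitute s = j*1: T(j1) = 0.550459 - 1.83486j.
|T(j1)| = sqrt(Re² + Im²) = 1.916.
20*log₁₀(1.916) = 5.65 dB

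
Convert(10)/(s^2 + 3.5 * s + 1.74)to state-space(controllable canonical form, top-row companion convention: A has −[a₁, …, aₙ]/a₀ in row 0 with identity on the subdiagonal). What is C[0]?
Reachable canonical form: C = numerator coefficients (right-aligned, zero-padded to length n).
num = 10, C = [[0, 10]].
C[0] = 0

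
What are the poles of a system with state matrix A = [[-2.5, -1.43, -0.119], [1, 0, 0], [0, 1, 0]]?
Eigenvalues solve det(λI - A) = 0.
Characteristic polynomial: λ^3 + 2.5*λ^2 + 1.43*λ + 0.119 = 0.
Factor: (λ + 0.7)(λ + 1.7)(λ + 0.1) = 0.
Roots: -0.1, -0.7, -1.7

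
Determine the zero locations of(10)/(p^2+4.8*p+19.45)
Numerator is a nonzero constant (10) → Zeros: none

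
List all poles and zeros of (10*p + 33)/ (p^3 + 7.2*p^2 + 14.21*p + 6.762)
Set denominator = 0: p^3 + 7.2*p^2 + 14.21*p + 6.762 = (p + 4.2)(p + 2.3)(p + 0.7) = 0 → Poles: -0.7, -2.3, -4.2
Set numerator = 0: 10*p + 33 = 0 → Zeros: -3.3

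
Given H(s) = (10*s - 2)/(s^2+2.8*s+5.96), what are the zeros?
Set numerator = 0: 10*s - 2 = 0 → Zeros: 0.2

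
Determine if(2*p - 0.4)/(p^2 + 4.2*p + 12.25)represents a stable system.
Denominator: p^2 + 4.2*p + 12.25. Poles: -2.1 + 2.8j, -2.1 - 2.8j. All Re(p)<0: Yes (stable)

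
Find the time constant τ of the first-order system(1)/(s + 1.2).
First-order system: τ = -1/pole. Pole = -1.2. τ = -1/(-1.2) = 0.8333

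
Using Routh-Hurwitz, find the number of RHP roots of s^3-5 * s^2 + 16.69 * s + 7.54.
Routh array:
s^3: [1, 16.69]; s^2: [-5, 7.54]; s^1: [18.198]; s^0: [7.54]
First column: [1, -5, 18.198, 7.54]. Sign changes = RHP roots = 2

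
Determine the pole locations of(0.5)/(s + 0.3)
Set denominator = 0: s + 0.3 = 0 → Poles: -0.3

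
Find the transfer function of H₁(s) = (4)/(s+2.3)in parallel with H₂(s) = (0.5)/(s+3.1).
Parallel: H = H₁ + H₂ = (n₁·d₂ + n₂·d₁)/(d₁·d₂).
n₁·d₂ = 4*s + 12.4. n₂·d₁ = 0.5*s + 1.15. Sum = 4.5*s + 13.55. d₁·d₂ = s^2 + 5.4*s + 7.13.
H(s) = (4.5*s + 13.55)/(s^2 + 5.4*s + 7.13)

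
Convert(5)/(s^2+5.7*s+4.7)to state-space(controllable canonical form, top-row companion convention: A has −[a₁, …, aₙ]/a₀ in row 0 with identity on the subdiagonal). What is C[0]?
Reachable canonical form: C = numerator coefficients (right-aligned, zero-padded to length n).
num = 5, C = [[0, 5]].
C[0] = 0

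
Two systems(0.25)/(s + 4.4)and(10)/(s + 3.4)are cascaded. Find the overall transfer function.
Series: H = H₁ · H₂ = (n₁·n₂)/(d₁·d₂).
Num: n₁·n₂ = 2.5. Den: d₁·d₂ = s^2 + 7.8*s + 14.96.
H(s) = (2.5)/(s^2 + 7.8*s + 14.96)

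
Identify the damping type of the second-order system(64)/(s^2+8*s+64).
Standard form: ωn²/(s²+2ζωn·s+ωn²) gives ωn=8, ζ=0.5.
Underdamped (ζ = 0.5 < 1)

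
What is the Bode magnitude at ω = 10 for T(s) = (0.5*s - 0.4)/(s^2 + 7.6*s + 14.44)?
Substitute s = j*10: T(j10) = 0.0316286 - 0.030344j.
|T(j10)| = sqrt(Re² + Im²) = 0.04383.
20*log₁₀(0.04383) = -27.16 dB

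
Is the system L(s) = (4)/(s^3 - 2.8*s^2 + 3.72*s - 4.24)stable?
Denominator: s^3 - 2.8*s^2 + 3.72*s - 4.24 = (s - 2)(s^2 - 0.8*s + 2.12). Poles: 0.4 + 1.4j, 0.4 - 1.4j, 2. All Re(p)<0: No (unstable)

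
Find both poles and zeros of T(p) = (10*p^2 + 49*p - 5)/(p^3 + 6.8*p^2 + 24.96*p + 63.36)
Set denominator = 0: p^3 + 6.8*p^2 + 24.96*p + 63.36 = (p + 4.4)(p^2 + 2.4*p + 14.4) = 0 → Poles: -1.2 + 3.6j, -1.2 - 3.6j, -4.4
Set numerator = 0: 10*p^2 + 49*p - 5 = 10*(p + 5)(p - 0.1) = 0 → Zeros: -5, 0.1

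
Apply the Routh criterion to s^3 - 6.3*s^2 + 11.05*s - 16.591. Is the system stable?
Routh array:
s^3: [1, 11.05]; s^2: [-6.3, -16.591]; s^1: [8.41651]; s^0: [-16.591]
First column: [1, -6.3, 8.41651, -16.591]. Sign changes = 3.
No, unstable (3 RHP root(s))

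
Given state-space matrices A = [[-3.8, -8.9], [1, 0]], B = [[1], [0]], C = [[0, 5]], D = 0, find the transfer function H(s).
H(s) = C(sI - A)⁻¹B + D.
Characteristic polynomial det(sI - A) = s^2 + 3.8*s + 8.9.
Numerator from C·adj(sI-A)·B + D·det(sI-A) = 5.
H(s) = (5)/(s^2 + 3.8*s + 8.9)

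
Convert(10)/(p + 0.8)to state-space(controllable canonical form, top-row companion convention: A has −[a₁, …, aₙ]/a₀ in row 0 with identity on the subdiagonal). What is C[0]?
Reachable canonical form: C = numerator coefficients (right-aligned, zero-padded to length n).
num = 10, C = [[10]].
C[0] = 10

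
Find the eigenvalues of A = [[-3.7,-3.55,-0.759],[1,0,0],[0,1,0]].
Eigenvalues solve det(λI - A) = 0.
Characteristic polynomial: λ^3 + 3.7*λ^2 + 3.55*λ + 0.759 = 0.
Factor: (λ + 1.1)(λ + 0.3)(λ + 2.3) = 0.
Roots: -0.3, -1.1, -2.3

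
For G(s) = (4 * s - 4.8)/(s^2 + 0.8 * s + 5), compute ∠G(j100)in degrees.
Substitute s = j*100: G(j100) = 0.000800509 - 0.0400136j.
∠G(j100) = atan2(Im, Re) = atan2(-0.0400136, 0.000800509) = -88.85°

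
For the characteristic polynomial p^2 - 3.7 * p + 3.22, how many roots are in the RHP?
p^2 - 3.7*p + 3.22 = (p - 2.3)(p - 1.4). Poles: 1.4, 2.3. RHP poles (Re>0): 2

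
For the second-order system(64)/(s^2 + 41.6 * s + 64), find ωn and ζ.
Standard form: ωn²/(s²+2ζωn·s+ωn²).
const=64=ωn² → ωn=8, s coeff=41.6=2ζωn → ζ=2.6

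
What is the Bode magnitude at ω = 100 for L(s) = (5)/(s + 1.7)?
Substitute s = j*100: L(j100) = 0.000849754 - 0.0499856j.
|L(j100)| = sqrt(Re² + Im²) = 0.04999.
20*log₁₀(0.04999) = -26.02 dB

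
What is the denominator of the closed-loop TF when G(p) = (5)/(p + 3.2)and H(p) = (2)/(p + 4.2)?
Characteristic poly = G_den * H_den + G_num * H_num = (p^2 + 7.4*p + 13.44) + (10) = p^2 + 7.4*p + 23.44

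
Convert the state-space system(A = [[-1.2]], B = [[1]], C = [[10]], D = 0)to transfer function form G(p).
G(p) = C(pI - A)⁻¹B + D.
Characteristic polynomial det(pI - A) = p + 1.2.
Numerator from C·adj(pI-A)·B + D·det(pI-A) = 10.
G(p) = (10)/(p + 1.2)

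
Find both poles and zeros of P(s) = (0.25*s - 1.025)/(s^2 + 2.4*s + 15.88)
Set denominator = 0: s^2 + 2.4*s + 15.88 = 0 → Poles: -1.2 + 3.8j, -1.2 - 3.8j
Set numerator = 0: 0.25*s - 1.025 = 0 → Zeros: 4.1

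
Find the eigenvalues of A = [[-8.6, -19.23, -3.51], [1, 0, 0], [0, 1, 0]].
Eigenvalues solve det(λI - A) = 0.
Characteristic polynomial: λ^3 + 8.6*λ^2 + 19.23*λ + 3.51 = 0.
Factor: (λ + 4.5)(λ + 3.9)(λ + 0.2) = 0.
Roots: -0.2, -3.9, -4.5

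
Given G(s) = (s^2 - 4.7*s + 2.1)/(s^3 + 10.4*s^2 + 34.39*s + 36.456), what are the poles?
Set denominator = 0: s^3 + 10.4*s^2 + 34.39*s + 36.456 = (s + 2.4)(s + 3.1)(s + 4.9) = 0 → Poles: -2.4, -3.1, -4.9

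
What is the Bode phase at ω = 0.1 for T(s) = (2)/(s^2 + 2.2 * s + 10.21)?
Substitute s = j*0.1: T(j0.1) = 0.195987 - 0.00422718j.
∠T(j0.1) = atan2(Im, Re) = atan2(-0.00422718, 0.195987) = -1.24°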